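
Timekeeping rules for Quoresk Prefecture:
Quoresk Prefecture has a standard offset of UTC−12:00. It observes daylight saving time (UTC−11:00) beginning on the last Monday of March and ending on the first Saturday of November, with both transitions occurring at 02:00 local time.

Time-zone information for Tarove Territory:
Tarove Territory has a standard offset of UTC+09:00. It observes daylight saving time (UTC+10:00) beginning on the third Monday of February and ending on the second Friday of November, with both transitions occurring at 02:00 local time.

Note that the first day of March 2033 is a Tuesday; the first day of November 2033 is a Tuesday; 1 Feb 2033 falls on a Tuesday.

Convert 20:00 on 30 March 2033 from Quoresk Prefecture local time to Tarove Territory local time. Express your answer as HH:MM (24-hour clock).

17:00

1 March 2033 is a Tuesday, so Mondays fall on 7, 14, 21, 28; the last is March 28.
1 November 2033 is a Tuesday, so the first Saturday is November 5.
30 March 2033 falls between 28 March and 5 November, so daylight saving is in effect and Quoresk Prefecture is at UTC−11:00.
20:00 Quoresk Prefecture + 11h = 07:00 UTC (rolling into the next day, 31 March 2033).
1 February 2033 is a Tuesday, so the first Monday is February 7 and the third is February 21.
1 November 2033 is a Tuesday, so the first Friday is November 4 and the second is November 11.
At the standard offset (UTC+09:00), 07:00 UTC + 9h = 16:00 Tarove Territory standard time.
The standard-time date in Tarove Territory, 31 March 2033, falls between 21 February and 11 November, so daylight saving is in effect and Tarove Territory is at UTC+10:00.
07:00 UTC + 10h = 17:00 Tarove Territory.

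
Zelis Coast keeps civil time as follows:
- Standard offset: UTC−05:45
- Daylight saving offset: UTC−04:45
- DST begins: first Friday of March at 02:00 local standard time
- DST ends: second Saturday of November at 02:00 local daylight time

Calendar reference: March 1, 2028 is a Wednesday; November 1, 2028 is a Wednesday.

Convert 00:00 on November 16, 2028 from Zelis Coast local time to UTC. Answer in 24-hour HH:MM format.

05:45

1 March 2028 is a Wednesday, so the first Friday is March 3.
1 November 2028 is a Wednesday, so the first Saturday is November 4 and the second is November 11.
November 16, 2028 is outside the daylight-saving period (3 March – 11 November), so Zelis Coast is on standard time, UTC−05:45.
00:00 local + 5h45m = 05:45 UTC.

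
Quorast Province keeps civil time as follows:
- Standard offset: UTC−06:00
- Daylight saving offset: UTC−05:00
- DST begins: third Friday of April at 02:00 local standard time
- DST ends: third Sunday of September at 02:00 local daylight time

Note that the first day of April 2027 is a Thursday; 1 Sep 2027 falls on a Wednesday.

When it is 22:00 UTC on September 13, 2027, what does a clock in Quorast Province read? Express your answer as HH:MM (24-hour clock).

1 April 2027 is a Thursday, so the first Friday is April 2 and the third is April 16.
1 September 2027 is a Wednesday, so the first Sunday is September 5 and the third is September 19.
At the standard offset (UTC−06:00), 22:00 UTC − 6h = 16:00 Quorast Province standard time.
The standard-time date in Quorast Province, September 13, 2027, lies within the daylight-saving period (16 April – 19 September), so Quorast Province is on daylight time, UTC−05:00.
22:00 UTC − 5h = 17:00 local.

17:00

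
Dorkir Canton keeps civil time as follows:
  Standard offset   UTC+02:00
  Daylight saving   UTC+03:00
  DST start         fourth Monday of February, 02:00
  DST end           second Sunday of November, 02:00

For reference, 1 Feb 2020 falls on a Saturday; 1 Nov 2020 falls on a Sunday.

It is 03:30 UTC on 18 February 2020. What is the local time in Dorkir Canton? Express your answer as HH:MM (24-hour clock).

05:30

1 February 2020 is a Saturday, so the first Monday is February 3 and the fourth is February 24.
1 November 2020 is a Sunday, so the first Sunday is November 1 and the second is November 8.
At the standard offset (UTC+02:00), 03:30 UTC + 2h = 05:30 Dorkir Canton standard time.
Daylight saving runs 24 February – 8 November; the standard-time date in Dorkir Canton, 18 February 2020, is outside that window, so Dorkir Canton is on standard time at UTC+02:00.
03:30 UTC + 2h = 05:30 local.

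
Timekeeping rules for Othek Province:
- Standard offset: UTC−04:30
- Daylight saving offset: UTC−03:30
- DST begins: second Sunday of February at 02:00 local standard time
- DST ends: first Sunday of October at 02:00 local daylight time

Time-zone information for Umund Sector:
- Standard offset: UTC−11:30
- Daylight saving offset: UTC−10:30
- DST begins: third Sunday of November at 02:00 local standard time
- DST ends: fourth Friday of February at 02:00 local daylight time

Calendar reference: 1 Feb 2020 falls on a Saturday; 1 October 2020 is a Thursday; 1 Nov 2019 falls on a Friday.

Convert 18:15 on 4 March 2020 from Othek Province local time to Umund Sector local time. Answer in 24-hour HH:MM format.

10:15

1 February 2020 is a Saturday, so the first Sunday is February 2 and the second is February 9.
1 October 2020 is a Thursday, so the first Sunday is October 4.
4 March 2020 falls between 9 February and 4 October, so daylight saving is in effect and Othek Province is at UTC−03:30.
18:15 Othek Province + 3h30m = 21:45 UTC.
1 November 2019 is a Friday, so the first Sunday is November 3 and the third is November 17.
1 February 2020 is a Saturday, so the first Friday is February 7 and the fourth is February 28.
At the standard offset (UTC−11:30), 21:45 UTC − 11h30m = 10:15 Umund Sector standard time.
The standard-time date in Umund Sector, 4 March 2020, does not fall between 17 November 2019 and 28 February 2020, so daylight saving is not in effect and Umund Sector is at UTC−11:30.
21:45 UTC − 11h30m = 10:15 Umund Sector.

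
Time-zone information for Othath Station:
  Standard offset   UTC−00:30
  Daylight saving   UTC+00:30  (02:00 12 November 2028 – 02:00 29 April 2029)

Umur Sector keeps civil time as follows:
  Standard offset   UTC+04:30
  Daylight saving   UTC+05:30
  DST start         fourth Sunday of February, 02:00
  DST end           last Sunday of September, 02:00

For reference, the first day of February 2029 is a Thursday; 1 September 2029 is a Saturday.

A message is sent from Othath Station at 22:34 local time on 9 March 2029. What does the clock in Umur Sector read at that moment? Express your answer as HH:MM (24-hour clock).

9 March 2029 falls between 12 November 2028 and 29 April 2029, so daylight saving is in effect and Othath Station is at UTC+00:30.
22:34 Othath Station − 0h30m = 22:04 UTC.
1 February 2029 is a Thursday, so the first Sunday is February 4 and the fourth is February 25.
1 September 2029 is a Saturday, so Sundays fall on 2, 9, 16, 23, 30; the last is September 30.
At the standard offset (UTC+04:30), 22:04 UTC + 4h30m = 02:34 Umur Sector standard time (rolling into the next day, 10 March 2029).
The standard-time date in Umur Sector, 10 March 2029, falls between 25 February and 30 September, so daylight saving is in effect and Umur Sector is at UTC+05:30.
22:04 UTC + 5h30m = 03:34 Umur Sector (rolling into the next day, 10 March 2029).

03:34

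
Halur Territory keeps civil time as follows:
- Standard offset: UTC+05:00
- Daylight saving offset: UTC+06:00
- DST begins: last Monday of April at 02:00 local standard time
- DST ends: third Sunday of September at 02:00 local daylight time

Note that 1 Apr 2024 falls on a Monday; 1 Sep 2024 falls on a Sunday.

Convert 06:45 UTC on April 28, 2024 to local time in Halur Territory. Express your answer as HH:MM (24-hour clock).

1 April 2024 is a Monday, so Mondays fall on 1, 8, 15, 22, 29; the last is April 29.
1 September 2024 is a Sunday, so the first Sunday is September 1 and the third is September 15.
At the standard offset (UTC+05:00), 06:45 UTC + 5h = 11:45 Halur Territory standard time.
The standard-time date in Halur Territory, April 28, 2024, does not fall between 29 April and 15 September, so daylight saving is not in effect and Halur Territory is at UTC+05:00.
06:45 UTC + 5h = 11:45 local.

11:45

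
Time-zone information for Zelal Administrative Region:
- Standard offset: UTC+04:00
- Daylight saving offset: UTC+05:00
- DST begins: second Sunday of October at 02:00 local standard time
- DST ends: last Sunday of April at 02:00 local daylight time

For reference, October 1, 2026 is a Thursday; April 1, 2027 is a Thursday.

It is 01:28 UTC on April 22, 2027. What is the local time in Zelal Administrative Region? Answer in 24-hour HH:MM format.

06:28

1 October 2026 is a Thursday, so the first Sunday is October 4 and the second is October 11.
1 April 2027 is a Thursday, so Sundays fall on 4, 11, 18, 25; the last is April 25.
At the standard offset (UTC+04:00), 01:28 UTC + 4h = 05:28 Zelal Administrative Region standard time.
The standard-time date in Zelal Administrative Region, April 22, 2027, lies within the daylight-saving period (11 October 2026 – 25 April 2027), so Zelal Administrative Region is on daylight time, UTC+05:00.
01:28 UTC + 5h = 06:28 local.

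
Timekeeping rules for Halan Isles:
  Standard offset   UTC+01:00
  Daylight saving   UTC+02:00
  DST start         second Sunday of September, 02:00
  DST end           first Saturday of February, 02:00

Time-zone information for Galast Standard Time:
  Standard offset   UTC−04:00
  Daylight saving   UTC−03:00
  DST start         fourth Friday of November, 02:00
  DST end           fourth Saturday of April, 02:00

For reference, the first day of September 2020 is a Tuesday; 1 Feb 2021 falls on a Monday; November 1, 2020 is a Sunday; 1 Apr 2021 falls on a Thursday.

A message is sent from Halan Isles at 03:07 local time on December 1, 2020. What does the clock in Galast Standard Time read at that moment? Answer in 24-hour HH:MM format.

22:07

1 September 2020 is a Tuesday, so the first Sunday is September 6 and the second is September 13.
1 February 2021 is a Monday, so the first Saturday is February 6.
December 1, 2020 falls between 13 September 2020 and 6 February 2021, so daylight saving is in effect and Halan Isles is at UTC+02:00.
03:07 Halan Isles − 2h = 01:07 UTC.
1 November 2020 is a Sunday, so the first Friday is November 6 and the fourth is November 27.
1 April 2021 is a Thursday, so the first Saturday is April 3 and the fourth is April 24.
At the standard offset (UTC−04:00), 01:07 UTC − 4h = 21:07 Galast Standard Time standard time (rolling into the previous day, 30 November 2020).
Daylight saving runs 27 November 2020 – 24 April 2021; the standard-time date in Galast Standard Time, November 30, 2020, is inside that window, so Galast Standard Time is at UTC−03:00.
01:07 UTC − 3h = 22:07 Galast Standard Time (rolling into the previous day, 30 November 2020).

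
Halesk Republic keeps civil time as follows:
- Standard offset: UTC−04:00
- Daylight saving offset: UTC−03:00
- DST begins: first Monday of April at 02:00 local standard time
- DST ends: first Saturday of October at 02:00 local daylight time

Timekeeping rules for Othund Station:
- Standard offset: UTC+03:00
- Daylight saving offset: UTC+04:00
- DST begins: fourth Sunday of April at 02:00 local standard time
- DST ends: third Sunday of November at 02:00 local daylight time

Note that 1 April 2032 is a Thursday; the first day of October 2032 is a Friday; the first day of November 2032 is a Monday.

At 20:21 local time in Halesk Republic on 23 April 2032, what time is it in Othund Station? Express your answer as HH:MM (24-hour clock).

02:21

1 April 2032 is a Thursday, so the first Monday is April 5.
1 October 2032 is a Friday, so the first Saturday is October 2.
23 April 2032 lies within the daylight-saving period (5 April – 2 October), so Halesk Republic is on daylight time, UTC−03:00.
20:21 Halesk Republic + 3h = 23:21 UTC.
1 April 2032 is a Thursday, so the first Sunday is April 4 and the fourth is April 25.
1 November 2032 is a Monday, so the first Sunday is November 7 and the third is November 21.
At the standard offset (UTC+03:00), 23:21 UTC + 3h = 02:21 Othund Station standard time (rolling into the next day, 24 April 2032).
Daylight saving runs 25 April – 21 November; the standard-time date in Othund Station, 24 April 2032, is outside that window, so Othund Station is on standard time at UTC+03:00.
23:21 UTC + 3h = 02:21 Othund Station (rolling into the next day, 24 April 2032).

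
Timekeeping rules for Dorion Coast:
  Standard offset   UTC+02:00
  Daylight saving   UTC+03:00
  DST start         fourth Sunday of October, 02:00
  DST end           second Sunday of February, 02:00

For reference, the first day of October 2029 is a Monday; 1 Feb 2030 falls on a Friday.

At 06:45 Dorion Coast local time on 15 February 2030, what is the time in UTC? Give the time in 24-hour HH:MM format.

04:45

1 October 2029 is a Monday, so the first Sunday is October 7 and the fourth is October 28.
1 February 2030 is a Friday, so the first Sunday is February 3 and the second is February 10.
Daylight saving runs 28 October 2029 – 10 February 2030; 15 February 2030 is outside that window, so Dorion Coast is on standard time at UTC+02:00.
06:45 local − 2h = 04:45 UTC.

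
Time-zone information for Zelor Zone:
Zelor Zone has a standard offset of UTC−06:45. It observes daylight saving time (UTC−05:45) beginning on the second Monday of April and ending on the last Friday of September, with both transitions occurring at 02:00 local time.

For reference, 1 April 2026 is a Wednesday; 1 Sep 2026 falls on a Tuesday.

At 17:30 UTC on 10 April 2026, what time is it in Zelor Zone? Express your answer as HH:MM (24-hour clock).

10:45

1 April 2026 is a Wednesday, so the first Monday is April 6 and the second is April 13.
1 September 2026 is a Tuesday, so Fridays fall on 4, 11, 18, 25; the last is September 25.
At the standard offset (UTC−06:45), 17:30 UTC − 6h45m = 10:45 Zelor Zone standard time.
The standard-time date in Zelor Zone, 10 April 2026, is outside the daylight-saving period (13 April – 25 September), so Zelor Zone is on standard time, UTC−06:45.
17:30 UTC − 6h45m = 10:45 local.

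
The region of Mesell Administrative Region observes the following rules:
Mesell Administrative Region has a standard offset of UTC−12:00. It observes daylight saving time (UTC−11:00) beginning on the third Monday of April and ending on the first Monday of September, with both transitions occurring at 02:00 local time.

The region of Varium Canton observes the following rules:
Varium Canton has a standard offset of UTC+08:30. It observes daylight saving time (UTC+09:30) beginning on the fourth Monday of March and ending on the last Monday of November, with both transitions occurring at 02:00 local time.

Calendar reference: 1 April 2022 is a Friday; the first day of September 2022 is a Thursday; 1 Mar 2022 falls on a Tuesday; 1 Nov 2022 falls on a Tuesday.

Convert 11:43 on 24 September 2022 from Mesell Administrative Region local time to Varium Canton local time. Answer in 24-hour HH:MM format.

1 April 2022 is a Friday, so the first Monday is April 4 and the third is April 18.
1 September 2022 is a Thursday, so the first Monday is September 5.
24 September 2022 does not fall between 18 April and 5 September, so daylight saving is not in effect and Mesell Administrative Region is at UTC−12:00.
11:43 Mesell Administrative Region + 12h = 23:43 UTC.
1 March 2022 is a Tuesday, so the first Monday is March 7 and the fourth is March 28.
1 November 2022 is a Tuesday, so Mondays fall on 7, 14, 21, 28; the last is November 28.
At the standard offset (UTC+08:30), 23:43 UTC + 8h30m = 08:13 Varium Canton standard time (rolling into the next day, 25 September 2022).
The standard-time date in Varium Canton, 25 September 2022, falls between 28 March and 28 November, so daylight saving is in effect and Varium Canton is at UTC+09:30.
23:43 UTC + 9h30m = 09:13 Varium Canton (rolling into the next day, 25 September 2022).

09:13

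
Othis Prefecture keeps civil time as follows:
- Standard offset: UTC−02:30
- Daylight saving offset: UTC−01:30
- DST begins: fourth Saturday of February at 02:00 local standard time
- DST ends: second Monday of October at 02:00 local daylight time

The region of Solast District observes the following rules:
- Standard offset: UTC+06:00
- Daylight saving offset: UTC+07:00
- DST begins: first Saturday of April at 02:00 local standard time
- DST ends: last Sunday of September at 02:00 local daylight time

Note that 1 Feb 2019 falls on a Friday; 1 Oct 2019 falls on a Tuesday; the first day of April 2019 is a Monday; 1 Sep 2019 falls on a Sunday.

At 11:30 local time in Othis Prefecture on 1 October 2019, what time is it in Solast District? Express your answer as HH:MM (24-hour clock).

1 February 2019 is a Friday, so the first Saturday is February 2 and the fourth is February 23.
1 October 2019 is a Tuesday, so the first Monday is October 7 and the second is October 14.
1 October 2019 falls between 23 February and 14 October, so daylight saving is in effect and Othis Prefecture is at UTC−01:30.
11:30 Othis Prefecture + 1h30m = 13:00 UTC.
1 April 2019 is a Monday, so the first Saturday is April 6.
1 September 2019 is a Sunday, so Sundays fall on 1, 8, 15, 22, 29; the last is September 29.
At the standard offset (UTC+06:00), 13:00 UTC + 6h = 19:00 Solast District standard time.
The standard-time date in Solast District, 1 October 2019, is outside the daylight-saving period (6 April – 29 September), so Solast District is on standard time, UTC+06:00.
13:00 UTC + 6h = 19:00 Solast District.

19:00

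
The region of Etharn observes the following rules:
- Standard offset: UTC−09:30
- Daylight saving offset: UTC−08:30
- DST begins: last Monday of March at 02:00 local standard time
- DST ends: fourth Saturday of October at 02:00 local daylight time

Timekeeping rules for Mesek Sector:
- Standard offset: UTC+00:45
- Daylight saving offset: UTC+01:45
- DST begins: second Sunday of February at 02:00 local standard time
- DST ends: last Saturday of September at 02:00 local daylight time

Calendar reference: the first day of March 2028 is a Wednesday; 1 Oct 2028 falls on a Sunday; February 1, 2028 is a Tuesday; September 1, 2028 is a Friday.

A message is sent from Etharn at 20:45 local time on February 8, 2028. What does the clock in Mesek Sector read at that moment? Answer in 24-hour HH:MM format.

1 March 2028 is a Wednesday, so Mondays fall on 6, 13, 20, 27; the last is March 27.
1 October 2028 is a Sunday, so the first Saturday is October 7 and the fourth is October 28.
February 8, 2028 does not fall between 27 March and 28 October, so daylight saving is not in effect and Etharn is at UTC−09:30.
20:45 Etharn + 9h30m = 06:15 UTC (rolling into the next day, 9 February 2028).
1 February 2028 is a Tuesday, so the first Sunday is February 6 and the second is February 13.
1 September 2028 is a Friday, so Saturdays fall on 2, 9, 16, 23, 30; the last is September 30.
At the standard offset (UTC+00:45), 06:15 UTC + 0h45m = 07:00 Mesek Sector standard time.
The standard-time date in Mesek Sector, February 9, 2028, does not fall between 13 February and 30 September, so daylight saving is not in effect and Mesek Sector is at UTC+00:45.
06:15 UTC + 0h45m = 07:00 Mesek Sector.

07:00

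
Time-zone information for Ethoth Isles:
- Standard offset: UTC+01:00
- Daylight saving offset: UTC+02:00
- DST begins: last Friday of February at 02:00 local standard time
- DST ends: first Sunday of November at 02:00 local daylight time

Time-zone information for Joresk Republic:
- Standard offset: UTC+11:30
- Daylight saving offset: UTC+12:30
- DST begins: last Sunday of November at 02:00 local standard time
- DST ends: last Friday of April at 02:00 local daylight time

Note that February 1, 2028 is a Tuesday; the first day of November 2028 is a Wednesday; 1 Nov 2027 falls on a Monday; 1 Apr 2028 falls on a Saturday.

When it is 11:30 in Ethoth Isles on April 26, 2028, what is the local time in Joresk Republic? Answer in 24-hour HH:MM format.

1 February 2028 is a Tuesday, so Fridays fall on 4, 11, 18, 25; the last is February 25.
1 November 2028 is a Wednesday, so the first Sunday is November 5.
April 26, 2028 falls between 25 February and 5 November, so daylight saving is in effect and Ethoth Isles is at UTC+02:00.
11:30 Ethoth Isles − 2h = 09:30 UTC.
1 November 2027 is a Monday, so Sundays fall on 7, 14, 21, 28; the last is November 28.
1 April 2028 is a Saturday, so Fridays fall on 7, 14, 21, 28; the last is April 28.
At the standard offset (UTC+11:30), 09:30 UTC + 11h30m = 21:00 Joresk Republic standard time.
The standard-time date in Joresk Republic, April 26, 2028, falls between 28 November 2027 and 28 April 2028, so daylight saving is in effect and Joresk Republic is at UTC+12:30.
09:30 UTC + 12h30m = 22:00 Joresk Republic.

22:00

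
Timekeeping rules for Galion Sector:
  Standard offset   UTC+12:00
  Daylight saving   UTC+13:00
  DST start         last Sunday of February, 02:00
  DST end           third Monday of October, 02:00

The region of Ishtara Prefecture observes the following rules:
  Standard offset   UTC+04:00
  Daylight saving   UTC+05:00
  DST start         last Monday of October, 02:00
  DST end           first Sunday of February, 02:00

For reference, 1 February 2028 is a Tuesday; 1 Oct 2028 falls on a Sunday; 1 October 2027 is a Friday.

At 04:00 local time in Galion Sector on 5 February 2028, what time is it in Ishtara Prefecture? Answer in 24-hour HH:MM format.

1 February 2028 is a Tuesday, so Sundays fall on 6, 13, 20, 27; the last is February 27.
1 October 2028 is a Sunday, so the first Monday is October 2 and the third is October 16.
Daylight saving runs 27 February – 16 October; 5 February 2028 is outside that window, so Galion Sector is on standard time at UTC+12:00.
04:00 Galion Sector − 12h = 16:00 UTC (rolling into the previous day, 4 February 2028).
1 October 2027 is a Friday, so Mondays fall on 4, 11, 18, 25; the last is October 25.
1 February 2028 is a Tuesday, so the first Sunday is February 6.
At the standard offset (UTC+04:00), 16:00 UTC + 4h = 20:00 Ishtara Prefecture standard time.
The standard-time date in Ishtara Prefecture, 4 February 2028, falls between 25 October 2027 and 6 February 2028, so daylight saving is in effect and Ishtara Prefecture is at UTC+05:00.
16:00 UTC + 5h = 21:00 Ishtara Prefecture.

21:00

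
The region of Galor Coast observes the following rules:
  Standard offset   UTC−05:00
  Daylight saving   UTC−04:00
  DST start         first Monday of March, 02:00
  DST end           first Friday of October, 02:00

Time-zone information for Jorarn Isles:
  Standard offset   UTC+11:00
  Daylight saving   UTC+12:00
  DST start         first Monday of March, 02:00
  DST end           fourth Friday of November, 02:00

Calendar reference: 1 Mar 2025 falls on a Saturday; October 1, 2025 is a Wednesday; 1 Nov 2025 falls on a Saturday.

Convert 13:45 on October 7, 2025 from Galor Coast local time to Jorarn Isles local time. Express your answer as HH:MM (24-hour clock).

06:45

1 March 2025 is a Saturday, so the first Monday is March 3.
1 October 2025 is a Wednesday, so the first Friday is October 3.
October 7, 2025 does not fall between 3 March and 3 October, so daylight saving is not in effect and Galor Coast is at UTC−05:00.
13:45 Galor Coast + 5h = 18:45 UTC.
1 March 2025 is a Saturday, so the first Monday is March 3.
1 November 2025 is a Saturday, so the first Friday is November 7 and the fourth is November 28.
At the standard offset (UTC+11:00), 18:45 UTC + 11h = 05:45 Jorarn Isles standard time (rolling into the next day, 8 October 2025).
The standard-time date in Jorarn Isles, October 8, 2025, lies within the daylight-saving period (3 March – 28 November), so Jorarn Isles is on daylight time, UTC+12:00.
18:45 UTC + 12h = 06:45 Jorarn Isles (rolling into the next day, 8 October 2025).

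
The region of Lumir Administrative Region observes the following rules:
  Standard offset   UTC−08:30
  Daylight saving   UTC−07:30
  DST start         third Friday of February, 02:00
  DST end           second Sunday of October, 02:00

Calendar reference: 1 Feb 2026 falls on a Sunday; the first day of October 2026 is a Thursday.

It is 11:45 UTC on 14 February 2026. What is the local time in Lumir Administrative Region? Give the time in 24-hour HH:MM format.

03:15

1 February 2026 is a Sunday, so the first Friday is February 6 and the third is February 20.
1 October 2026 is a Thursday, so the first Sunday is October 4 and the second is October 11.
At the standard offset (UTC−08:30), 11:45 UTC − 8h30m = 03:15 Lumir Administrative Region standard time.
The standard-time date in Lumir Administrative Region, 14 February 2026, does not fall between 20 February and 11 October, so daylight saving is not in effect and Lumir Administrative Region is at UTC−08:30.
11:45 UTC − 8h30m = 03:15 local.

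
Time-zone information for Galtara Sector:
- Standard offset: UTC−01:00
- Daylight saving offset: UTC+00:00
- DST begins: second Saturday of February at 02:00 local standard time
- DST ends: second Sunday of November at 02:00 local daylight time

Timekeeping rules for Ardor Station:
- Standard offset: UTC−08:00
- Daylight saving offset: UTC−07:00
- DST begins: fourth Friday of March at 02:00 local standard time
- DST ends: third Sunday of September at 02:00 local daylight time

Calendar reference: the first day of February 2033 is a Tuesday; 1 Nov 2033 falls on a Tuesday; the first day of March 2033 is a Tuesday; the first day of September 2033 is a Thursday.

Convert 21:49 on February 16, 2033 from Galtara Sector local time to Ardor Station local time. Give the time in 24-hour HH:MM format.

13:49

1 February 2033 is a Tuesday, so the first Saturday is February 5 and the second is February 12.
1 November 2033 is a Tuesday, so the first Sunday is November 6 and the second is November 13.
February 16, 2033 falls between 12 February and 13 November, so daylight saving is in effect and Galtara Sector is at UTC+00:00.
21:49 Galtara Sector − 0h = 21:49 UTC.
1 March 2033 is a Tuesday, so the first Friday is March 4 and the fourth is March 25.
1 September 2033 is a Thursday, so the first Sunday is September 4 and the third is September 18.
At the standard offset (UTC−08:00), 21:49 UTC − 8h = 13:49 Ardor Station standard time.
The standard-time date in Ardor Station, February 16, 2033, does not fall between 25 March and 18 September, so daylight saving is not in effect and Ardor Station is at UTC−08:00.
21:49 UTC − 8h = 13:49 Ardor Station.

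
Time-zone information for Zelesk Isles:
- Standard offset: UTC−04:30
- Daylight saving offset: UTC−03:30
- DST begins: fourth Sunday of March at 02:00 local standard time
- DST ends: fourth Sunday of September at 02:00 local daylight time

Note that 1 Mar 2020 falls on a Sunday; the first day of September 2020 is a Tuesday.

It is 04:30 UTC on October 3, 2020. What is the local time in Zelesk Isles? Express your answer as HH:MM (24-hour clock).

1 March 2020 is a Sunday, so the first Sunday is March 1 and the fourth is March 22.
1 September 2020 is a Tuesday, so the first Sunday is September 6 and the fourth is September 27.
At the standard offset (UTC−04:30), 04:30 UTC − 4h30m = 00:00 Zelesk Isles standard time.
The standard-time date in Zelesk Isles, October 3, 2020, does not fall between 22 March and 27 September, so daylight saving is not in effect and Zelesk Isles is at UTC−04:30.
04:30 UTC − 4h30m = 00:00 local.

00:00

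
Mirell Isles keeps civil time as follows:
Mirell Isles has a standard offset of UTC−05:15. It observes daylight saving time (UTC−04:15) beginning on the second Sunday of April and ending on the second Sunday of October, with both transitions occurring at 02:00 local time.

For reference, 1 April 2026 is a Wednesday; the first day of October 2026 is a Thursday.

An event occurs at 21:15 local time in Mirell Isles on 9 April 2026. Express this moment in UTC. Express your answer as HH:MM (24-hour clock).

02:30

1 April 2026 is a Wednesday, so the first Sunday is April 5 and the second is April 12.
1 October 2026 is a Thursday, so the first Sunday is October 4 and the second is October 11.
9 April 2026 does not fall between 12 April and 11 October, so daylight saving is not in effect and Mirell Isles is at UTC−05:15.
21:15 local + 5h15m = 02:30 UTC (rolling into the next day, 10 April 2026).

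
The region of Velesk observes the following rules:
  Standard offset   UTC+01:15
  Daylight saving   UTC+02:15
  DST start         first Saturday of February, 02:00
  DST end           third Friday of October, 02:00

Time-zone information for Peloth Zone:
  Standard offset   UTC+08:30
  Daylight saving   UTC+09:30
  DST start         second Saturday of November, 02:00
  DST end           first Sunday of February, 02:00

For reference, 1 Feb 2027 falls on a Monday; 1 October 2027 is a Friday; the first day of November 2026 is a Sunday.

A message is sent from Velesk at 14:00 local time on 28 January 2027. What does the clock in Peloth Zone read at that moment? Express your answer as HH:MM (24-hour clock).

22:15

1 February 2027 is a Monday, so the first Saturday is February 6.
1 October 2027 is a Friday, so the first Friday is October 1 and the third is October 15.
Daylight saving runs 6 February – 15 October; 28 January 2027 is outside that window, so Velesk is on standard time at UTC+01:15.
14:00 Velesk − 1h15m = 12:45 UTC.
1 November 2026 is a Sunday, so the first Saturday is November 7 and the second is November 14.
1 February 2027 is a Monday, so the first Sunday is February 7.
At the standard offset (UTC+08:30), 12:45 UTC + 8h30m = 21:15 Peloth Zone standard time.
Daylight saving runs 14 November 2026 – 7 February 2027; the standard-time date in Peloth Zone, 28 January 2027, is inside that window, so Peloth Zone is at UTC+09:30.
12:45 UTC + 9h30m = 22:15 Peloth Zone.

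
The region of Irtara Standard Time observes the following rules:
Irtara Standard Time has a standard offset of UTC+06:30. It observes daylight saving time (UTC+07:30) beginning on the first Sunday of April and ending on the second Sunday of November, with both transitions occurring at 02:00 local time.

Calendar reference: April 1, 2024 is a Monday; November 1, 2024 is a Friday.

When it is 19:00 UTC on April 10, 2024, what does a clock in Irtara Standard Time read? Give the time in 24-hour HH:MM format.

1 April 2024 is a Monday, so the first Sunday is April 7.
1 November 2024 is a Friday, so the first Sunday is November 3 and the second is November 10.
At the standard offset (UTC+06:30), 19:00 UTC + 6h30m = 01:30 Irtara Standard Time standard time (rolling into the next day, 11 April 2024).
The standard-time date in Irtara Standard Time, April 11, 2024, lies within the daylight-saving period (7 April – 10 November), so Irtara Standard Time is on daylight time, UTC+07:30.
19:00 UTC + 7h30m = 02:30 local (rolling into the next day, 11 April 2024).

02:30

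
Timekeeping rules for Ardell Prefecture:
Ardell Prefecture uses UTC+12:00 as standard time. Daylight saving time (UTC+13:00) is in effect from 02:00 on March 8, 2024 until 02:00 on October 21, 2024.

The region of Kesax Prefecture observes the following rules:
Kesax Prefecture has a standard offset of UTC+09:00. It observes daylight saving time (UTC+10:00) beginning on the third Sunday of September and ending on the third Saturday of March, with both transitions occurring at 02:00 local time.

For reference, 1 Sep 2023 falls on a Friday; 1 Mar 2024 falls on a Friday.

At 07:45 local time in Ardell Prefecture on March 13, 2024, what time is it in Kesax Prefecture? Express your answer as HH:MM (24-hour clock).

04:45

March 13, 2024 falls between 8 March and 21 October, so daylight saving is in effect and Ardell Prefecture is at UTC+13:00.
07:45 Ardell Prefecture − 13h = 18:45 UTC (rolling into the previous day, 12 March 2024).
1 September 2023 is a Friday, so the first Sunday is September 3 and the third is September 17.
1 March 2024 is a Friday, so the first Saturday is March 2 and the third is March 16.
At the standard offset (UTC+09:00), 18:45 UTC + 9h = 03:45 Kesax Prefecture standard time (rolling into the next day, 13 March 2024).
The standard-time date in Kesax Prefecture, March 13, 2024, falls between 17 September 2023 and 16 March 2024, so daylight saving is in effect and Kesax Prefecture is at UTC+10:00.
18:45 UTC + 10h = 04:45 Kesax Prefecture (rolling into the next day, 13 March 2024).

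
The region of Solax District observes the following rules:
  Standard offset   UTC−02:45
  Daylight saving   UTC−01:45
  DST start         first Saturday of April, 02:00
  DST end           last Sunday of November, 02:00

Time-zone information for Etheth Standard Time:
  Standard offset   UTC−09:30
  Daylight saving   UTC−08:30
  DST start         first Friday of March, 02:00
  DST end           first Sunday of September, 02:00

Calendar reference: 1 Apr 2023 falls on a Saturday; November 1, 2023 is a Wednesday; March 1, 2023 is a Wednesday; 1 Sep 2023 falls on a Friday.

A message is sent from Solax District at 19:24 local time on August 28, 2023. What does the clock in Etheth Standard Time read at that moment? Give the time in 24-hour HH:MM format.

12:39

1 April 2023 is a Saturday, so the first Saturday is April 1.
1 November 2023 is a Wednesday, so Sundays fall on 5, 12, 19, 26; the last is November 26.
Daylight saving runs 1 April – 26 November; August 28, 2023 is inside that window, so Solax District is at UTC−01:45.
19:24 Solax District + 1h45m = 21:09 UTC.
1 March 2023 is a Wednesday, so the first Friday is March 3.
1 September 2023 is a Friday, so the first Sunday is September 3.
At the standard offset (UTC−09:30), 21:09 UTC − 9h30m = 11:39 Etheth Standard Time standard time.
The standard-time date in Etheth Standard Time, August 28, 2023, falls between 3 March and 3 September, so daylight saving is in effect and Etheth Standard Time is at UTC−08:30.
21:09 UTC − 8h30m = 12:39 Etheth Standard Time.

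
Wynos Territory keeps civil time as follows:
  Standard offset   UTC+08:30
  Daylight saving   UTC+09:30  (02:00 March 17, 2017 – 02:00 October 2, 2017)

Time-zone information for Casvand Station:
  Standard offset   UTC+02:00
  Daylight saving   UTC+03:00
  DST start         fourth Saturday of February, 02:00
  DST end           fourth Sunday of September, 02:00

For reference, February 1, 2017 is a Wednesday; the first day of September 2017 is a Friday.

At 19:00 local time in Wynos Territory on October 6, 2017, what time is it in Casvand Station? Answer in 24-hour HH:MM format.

Daylight saving runs 17 March – 2 October; October 6, 2017 is outside that window, so Wynos Territory is on standard time at UTC+08:30.
19:00 Wynos Territory − 8h30m = 10:30 UTC.
1 February 2017 is a Wednesday, so the first Saturday is February 4 and the fourth is February 25.
1 September 2017 is a Friday, so the first Sunday is September 3 and the fourth is September 24.
At the standard offset (UTC+02:00), 10:30 UTC + 2h = 12:30 Casvand Station standard time.
The standard-time date in Casvand Station, October 6, 2017, is outside the daylight-saving period (25 February – 24 September), so Casvand Station is on standard time, UTC+02:00.
10:30 UTC + 2h = 12:30 Casvand Station.

12:30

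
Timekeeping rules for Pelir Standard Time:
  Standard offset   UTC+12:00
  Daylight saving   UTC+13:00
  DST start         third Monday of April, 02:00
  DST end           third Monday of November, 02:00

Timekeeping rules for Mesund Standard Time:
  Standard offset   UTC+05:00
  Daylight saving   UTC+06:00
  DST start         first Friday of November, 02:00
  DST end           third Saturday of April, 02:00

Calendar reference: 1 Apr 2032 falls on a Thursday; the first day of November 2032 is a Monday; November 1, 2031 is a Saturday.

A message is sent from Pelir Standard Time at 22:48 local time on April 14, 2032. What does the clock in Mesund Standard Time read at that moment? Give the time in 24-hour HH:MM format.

1 April 2032 is a Thursday, so the first Monday is April 5 and the third is April 19.
1 November 2032 is a Monday, so the first Monday is November 1 and the third is November 15.
April 14, 2032 does not fall between 19 April and 15 November, so daylight saving is not in effect and Pelir Standard Time is at UTC+12:00.
22:48 Pelir Standard Time − 12h = 10:48 UTC.
1 November 2031 is a Saturday, so the first Friday is November 7.
1 April 2032 is a Thursday, so the first Saturday is April 3 and the third is April 17.
At the standard offset (UTC+05:00), 10:48 UTC + 5h = 15:48 Mesund Standard Time standard time.
Daylight saving runs 7 November 2031 – 17 April 2032; the standard-time date in Mesund Standard Time, April 14, 2032, is inside that window, so Mesund Standard Time is at UTC+06:00.
10:48 UTC + 6h = 16:48 Mesund Standard Time.

16:48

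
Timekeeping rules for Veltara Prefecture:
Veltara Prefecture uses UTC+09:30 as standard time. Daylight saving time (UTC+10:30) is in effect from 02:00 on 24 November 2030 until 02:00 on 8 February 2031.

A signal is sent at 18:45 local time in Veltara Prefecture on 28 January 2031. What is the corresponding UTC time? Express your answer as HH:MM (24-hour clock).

08:15

Daylight saving runs 24 November 2030 – 8 February 2031; 28 January 2031 is inside that window, so Veltara Prefecture is at UTC+10:30.
18:45 local − 10h30m = 08:15 UTC.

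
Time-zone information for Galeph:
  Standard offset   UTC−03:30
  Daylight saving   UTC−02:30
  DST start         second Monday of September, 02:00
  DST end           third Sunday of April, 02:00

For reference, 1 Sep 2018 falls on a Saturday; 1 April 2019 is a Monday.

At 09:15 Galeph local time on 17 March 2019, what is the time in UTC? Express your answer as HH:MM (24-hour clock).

1 September 2018 is a Saturday, so the first Monday is September 3 and the second is September 10.
1 April 2019 is a Monday, so the first Sunday is April 7 and the third is April 21.
17 March 2019 falls between 10 September 2018 and 21 April 2019, so daylight saving is in effect and Galeph is at UTC−02:30.
09:15 local + 2h30m = 11:45 UTC.

11:45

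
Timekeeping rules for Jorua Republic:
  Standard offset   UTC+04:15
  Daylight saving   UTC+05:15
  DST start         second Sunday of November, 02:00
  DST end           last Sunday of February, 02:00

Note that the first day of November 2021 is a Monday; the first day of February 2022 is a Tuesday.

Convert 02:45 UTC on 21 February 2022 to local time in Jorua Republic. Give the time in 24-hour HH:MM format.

1 November 2021 is a Monday, so the first Sunday is November 7 and the second is November 14.
1 February 2022 is a Tuesday, so Sundays fall on 6, 13, 20, 27; the last is February 27.
At the standard offset (UTC+04:15), 02:45 UTC + 4h15m = 07:00 Jorua Republic standard time.
Daylight saving runs 14 November 2021 – 27 February 2022; the standard-time date in Jorua Republic, 21 February 2022, is inside that window, so Jorua Republic is at UTC+05:15.
02:45 UTC + 5h15m = 08:00 local.

08:00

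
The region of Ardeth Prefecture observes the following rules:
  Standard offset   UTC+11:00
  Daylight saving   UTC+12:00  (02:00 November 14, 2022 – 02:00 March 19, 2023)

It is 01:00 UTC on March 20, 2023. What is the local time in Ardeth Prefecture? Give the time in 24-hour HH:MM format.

At the standard offset (UTC+11:00), 01:00 UTC + 11h = 12:00 Ardeth Prefecture standard time.
The standard-time date in Ardeth Prefecture, March 20, 2023, does not fall between 14 November 2022 and 19 March 2023, so daylight saving is not in effect and Ardeth Prefecture is at UTC+11:00.
01:00 UTC + 11h = 12:00 local.

12:00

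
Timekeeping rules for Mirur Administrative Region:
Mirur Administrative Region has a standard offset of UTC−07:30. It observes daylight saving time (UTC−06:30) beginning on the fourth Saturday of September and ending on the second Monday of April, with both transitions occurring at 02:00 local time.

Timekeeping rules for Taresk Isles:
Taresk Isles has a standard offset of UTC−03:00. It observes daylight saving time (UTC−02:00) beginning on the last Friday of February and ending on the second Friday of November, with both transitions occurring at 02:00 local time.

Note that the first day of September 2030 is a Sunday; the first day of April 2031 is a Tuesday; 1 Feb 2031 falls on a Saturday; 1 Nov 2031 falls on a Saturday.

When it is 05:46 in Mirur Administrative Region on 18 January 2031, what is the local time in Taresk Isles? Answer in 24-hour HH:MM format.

1 September 2030 is a Sunday, so the first Saturday is September 7 and the fourth is September 28.
1 April 2031 is a Tuesday, so the first Monday is April 7 and the second is April 14.
Daylight saving runs 28 September 2030 – 14 April 2031; 18 January 2031 is inside that window, so Mirur Administrative Region is at UTC−06:30.
05:46 Mirur Administrative Region + 6h30m = 12:16 UTC.
1 February 2031 is a Saturday, so Fridays fall on 7, 14, 21, 28; the last is February 28.
1 November 2031 is a Saturday, so the first Friday is November 7 and the second is November 14.
At the standard offset (UTC−03:00), 12:16 UTC − 3h = 09:16 Taresk Isles standard time.
Daylight saving runs 28 February – 14 November; the standard-time date in Taresk Isles, 18 January 2031, is outside that window, so Taresk Isles is on standard time at UTC−03:00.
12:16 UTC − 3h = 09:16 Taresk Isles.

09:16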